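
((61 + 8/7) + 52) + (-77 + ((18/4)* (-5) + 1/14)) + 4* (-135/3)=-1157/7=-165.29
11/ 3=3.67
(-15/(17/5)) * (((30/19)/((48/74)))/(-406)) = 0.03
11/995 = 0.01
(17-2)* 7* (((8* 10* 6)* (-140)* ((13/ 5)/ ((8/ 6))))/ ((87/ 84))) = -13284744.83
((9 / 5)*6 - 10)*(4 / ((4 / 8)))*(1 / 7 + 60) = 13472 / 35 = 384.91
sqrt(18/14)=3 * sqrt(7)/7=1.13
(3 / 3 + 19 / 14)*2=33 / 7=4.71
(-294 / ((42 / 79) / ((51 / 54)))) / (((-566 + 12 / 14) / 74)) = 2434859 / 35604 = 68.39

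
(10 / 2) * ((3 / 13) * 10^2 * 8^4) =6144000 / 13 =472615.38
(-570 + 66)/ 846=-28/ 47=-0.60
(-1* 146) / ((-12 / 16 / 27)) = 5256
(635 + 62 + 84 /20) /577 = 3506 /2885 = 1.22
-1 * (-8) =8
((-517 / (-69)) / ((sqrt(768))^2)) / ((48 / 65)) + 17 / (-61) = -41191567 / 155160576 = -0.27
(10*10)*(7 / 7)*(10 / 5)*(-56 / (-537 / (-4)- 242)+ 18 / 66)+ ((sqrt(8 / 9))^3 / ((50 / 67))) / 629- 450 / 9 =536*sqrt(2) / 424575+ 514350 / 4741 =108.49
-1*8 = -8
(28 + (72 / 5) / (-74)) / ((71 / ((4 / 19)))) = 20576 / 249565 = 0.08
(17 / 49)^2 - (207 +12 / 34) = -8458612 / 40817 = -207.23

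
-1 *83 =-83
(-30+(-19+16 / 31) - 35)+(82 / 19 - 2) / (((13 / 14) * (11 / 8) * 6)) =-1910764 / 22971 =-83.18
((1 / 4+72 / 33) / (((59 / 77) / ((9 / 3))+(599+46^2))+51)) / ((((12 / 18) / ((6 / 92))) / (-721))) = -14580783 / 235153840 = -0.06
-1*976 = -976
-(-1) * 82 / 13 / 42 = 0.15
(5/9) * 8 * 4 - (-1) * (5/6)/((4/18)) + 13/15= 4031/180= 22.39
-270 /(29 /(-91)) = 24570 /29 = 847.24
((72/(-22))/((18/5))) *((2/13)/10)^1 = -2/143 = -0.01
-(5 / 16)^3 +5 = 20355 / 4096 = 4.97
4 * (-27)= -108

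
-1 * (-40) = 40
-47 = -47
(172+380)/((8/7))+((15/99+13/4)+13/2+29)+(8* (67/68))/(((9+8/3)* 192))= 327923371/628320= 521.91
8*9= 72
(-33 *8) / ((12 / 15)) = -330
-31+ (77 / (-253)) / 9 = -6424 / 207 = -31.03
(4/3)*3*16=64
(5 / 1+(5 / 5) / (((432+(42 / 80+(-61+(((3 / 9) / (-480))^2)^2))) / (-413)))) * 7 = 43481361530880035 / 1597489496064001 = 27.22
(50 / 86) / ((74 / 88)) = 1100 / 1591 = 0.69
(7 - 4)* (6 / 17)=18 / 17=1.06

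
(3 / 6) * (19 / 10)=19 / 20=0.95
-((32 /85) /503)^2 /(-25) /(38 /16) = 8192 /868295261875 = 0.00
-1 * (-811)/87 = 811/87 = 9.32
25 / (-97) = -25 / 97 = -0.26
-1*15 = -15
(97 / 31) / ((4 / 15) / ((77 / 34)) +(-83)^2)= 0.00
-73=-73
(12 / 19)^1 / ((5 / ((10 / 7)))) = 24 / 133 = 0.18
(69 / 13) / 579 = 23 / 2509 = 0.01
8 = 8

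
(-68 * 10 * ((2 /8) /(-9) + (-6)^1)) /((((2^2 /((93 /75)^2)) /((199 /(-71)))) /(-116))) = 40917878918 /79875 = 512273.91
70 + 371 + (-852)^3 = -618469767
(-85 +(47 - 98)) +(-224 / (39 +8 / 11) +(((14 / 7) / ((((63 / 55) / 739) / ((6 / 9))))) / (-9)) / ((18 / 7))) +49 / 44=-7472342177 / 42051636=-177.69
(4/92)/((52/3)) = 3/1196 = 0.00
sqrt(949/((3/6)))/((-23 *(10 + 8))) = -sqrt(1898)/414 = -0.11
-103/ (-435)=103/ 435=0.24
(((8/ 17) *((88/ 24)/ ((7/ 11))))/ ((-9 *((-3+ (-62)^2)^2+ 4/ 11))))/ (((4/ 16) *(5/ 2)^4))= -681472/ 325890764521875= -0.00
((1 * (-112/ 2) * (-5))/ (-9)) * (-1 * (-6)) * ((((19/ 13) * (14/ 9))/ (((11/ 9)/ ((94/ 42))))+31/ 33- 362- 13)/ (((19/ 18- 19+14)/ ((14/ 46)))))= -5327.61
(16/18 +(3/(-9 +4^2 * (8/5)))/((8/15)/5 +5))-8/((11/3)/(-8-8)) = 112771591/3147111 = 35.83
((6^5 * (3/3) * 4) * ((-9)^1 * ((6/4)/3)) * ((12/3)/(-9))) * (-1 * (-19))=1181952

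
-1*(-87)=87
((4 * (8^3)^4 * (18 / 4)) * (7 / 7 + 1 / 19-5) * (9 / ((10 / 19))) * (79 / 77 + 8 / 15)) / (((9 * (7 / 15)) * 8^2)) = -261064218378240 / 539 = -484349199217.51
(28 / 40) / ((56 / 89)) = 89 / 80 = 1.11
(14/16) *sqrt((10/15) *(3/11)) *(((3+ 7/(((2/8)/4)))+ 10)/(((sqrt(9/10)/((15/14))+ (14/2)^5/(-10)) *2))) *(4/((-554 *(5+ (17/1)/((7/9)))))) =4375 *sqrt(55)/16511423145492+ 52521875 *sqrt(22)/66045692581968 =0.00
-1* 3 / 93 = -1 / 31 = -0.03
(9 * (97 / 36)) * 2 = 97 / 2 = 48.50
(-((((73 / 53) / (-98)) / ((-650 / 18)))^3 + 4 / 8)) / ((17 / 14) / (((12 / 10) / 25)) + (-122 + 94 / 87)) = 69746741258996020897 / 13338634789202407343750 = 0.01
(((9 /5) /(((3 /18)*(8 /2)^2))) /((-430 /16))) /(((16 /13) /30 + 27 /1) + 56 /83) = -87399 /96444485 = -0.00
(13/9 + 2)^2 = 961/81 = 11.86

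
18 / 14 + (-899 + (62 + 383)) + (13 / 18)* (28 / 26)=-28472 / 63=-451.94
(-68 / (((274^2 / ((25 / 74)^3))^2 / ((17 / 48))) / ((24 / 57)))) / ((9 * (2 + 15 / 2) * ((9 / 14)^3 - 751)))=4840185546875 / 116148588335147428976046125088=0.00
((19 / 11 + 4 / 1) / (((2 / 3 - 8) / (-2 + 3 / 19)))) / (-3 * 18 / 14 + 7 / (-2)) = -46305 / 236797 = -0.20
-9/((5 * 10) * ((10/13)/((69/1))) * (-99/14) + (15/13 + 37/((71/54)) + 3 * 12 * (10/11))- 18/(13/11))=-0.21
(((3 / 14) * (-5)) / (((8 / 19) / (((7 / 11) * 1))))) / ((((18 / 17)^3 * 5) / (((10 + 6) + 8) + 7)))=-2893757 / 342144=-8.46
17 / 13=1.31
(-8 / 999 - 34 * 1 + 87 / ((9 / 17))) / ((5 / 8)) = 208312 / 999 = 208.52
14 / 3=4.67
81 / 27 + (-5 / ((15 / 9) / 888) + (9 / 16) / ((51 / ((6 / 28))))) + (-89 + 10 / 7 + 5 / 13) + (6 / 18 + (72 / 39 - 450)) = -474645089 / 148512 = -3196.00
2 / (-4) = -1 / 2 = -0.50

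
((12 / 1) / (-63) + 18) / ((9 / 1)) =374 / 189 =1.98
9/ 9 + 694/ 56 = 375/ 28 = 13.39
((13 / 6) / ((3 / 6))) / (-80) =-13 / 240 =-0.05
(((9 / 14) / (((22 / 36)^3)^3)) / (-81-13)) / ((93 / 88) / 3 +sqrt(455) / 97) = -1041430310194461696 / 389189135696790121 +2770682567860224 * sqrt(455) / 35380830517890011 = -1.01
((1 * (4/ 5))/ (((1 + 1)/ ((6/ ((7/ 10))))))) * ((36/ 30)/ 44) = 36/ 385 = 0.09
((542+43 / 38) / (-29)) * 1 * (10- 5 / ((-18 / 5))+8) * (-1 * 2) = 7203011 / 9918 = 726.26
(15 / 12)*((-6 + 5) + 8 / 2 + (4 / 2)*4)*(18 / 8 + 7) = 127.19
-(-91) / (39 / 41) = 287 / 3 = 95.67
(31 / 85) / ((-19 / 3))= -93 / 1615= -0.06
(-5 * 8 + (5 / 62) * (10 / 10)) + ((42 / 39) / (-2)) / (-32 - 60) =-1479833 / 37076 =-39.91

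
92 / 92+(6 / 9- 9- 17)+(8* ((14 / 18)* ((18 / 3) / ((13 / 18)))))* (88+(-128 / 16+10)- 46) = 87755 / 39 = 2250.13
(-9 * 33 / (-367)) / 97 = 0.01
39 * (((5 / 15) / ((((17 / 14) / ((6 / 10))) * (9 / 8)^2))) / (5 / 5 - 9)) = -1456 / 2295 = -0.63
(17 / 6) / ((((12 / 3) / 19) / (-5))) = -1615 / 24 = -67.29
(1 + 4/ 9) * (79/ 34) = 1027/ 306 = 3.36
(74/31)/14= 37/217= 0.17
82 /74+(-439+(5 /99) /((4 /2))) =-3207811 /7326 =-437.87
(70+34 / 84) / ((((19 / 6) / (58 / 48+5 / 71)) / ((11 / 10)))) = 31.27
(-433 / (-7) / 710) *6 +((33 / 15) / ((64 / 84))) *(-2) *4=-112209 / 4970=-22.58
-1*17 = -17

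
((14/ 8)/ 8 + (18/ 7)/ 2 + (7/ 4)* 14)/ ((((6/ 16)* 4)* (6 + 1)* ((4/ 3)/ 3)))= 5.57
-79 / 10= -7.90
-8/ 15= -0.53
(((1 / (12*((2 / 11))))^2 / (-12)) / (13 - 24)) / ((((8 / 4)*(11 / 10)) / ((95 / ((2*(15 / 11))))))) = 1045 / 41472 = 0.03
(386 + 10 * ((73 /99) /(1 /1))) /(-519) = -38944 /51381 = -0.76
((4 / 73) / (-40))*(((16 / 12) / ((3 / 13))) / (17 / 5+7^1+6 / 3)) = -13 / 20367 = -0.00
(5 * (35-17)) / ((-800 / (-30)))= 27 / 8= 3.38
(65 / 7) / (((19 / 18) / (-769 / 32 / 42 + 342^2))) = 30653775165 / 29792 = 1028926.40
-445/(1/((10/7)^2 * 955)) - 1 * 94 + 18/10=-212510089/245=-867388.12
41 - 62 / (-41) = 42.51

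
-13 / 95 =-0.14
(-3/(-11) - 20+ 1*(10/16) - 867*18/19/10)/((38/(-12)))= 2539077/79420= 31.97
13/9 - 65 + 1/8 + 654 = 590.57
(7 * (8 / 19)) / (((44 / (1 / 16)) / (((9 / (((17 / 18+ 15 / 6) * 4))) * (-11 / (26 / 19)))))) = -567 / 25792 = -0.02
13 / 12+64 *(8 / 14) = 3163 / 84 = 37.65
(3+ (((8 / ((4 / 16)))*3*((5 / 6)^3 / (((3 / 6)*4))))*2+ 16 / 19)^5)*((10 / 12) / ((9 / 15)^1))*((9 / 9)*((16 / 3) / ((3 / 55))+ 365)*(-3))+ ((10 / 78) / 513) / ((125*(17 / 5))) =-9598498541791444537563071639 / 8724420505009170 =-1100187518045.52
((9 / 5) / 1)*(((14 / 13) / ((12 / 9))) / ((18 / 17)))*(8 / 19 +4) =7497 / 1235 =6.07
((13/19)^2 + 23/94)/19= 24189/644746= 0.04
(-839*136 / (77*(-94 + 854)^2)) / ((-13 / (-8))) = -14263 / 9034025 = -0.00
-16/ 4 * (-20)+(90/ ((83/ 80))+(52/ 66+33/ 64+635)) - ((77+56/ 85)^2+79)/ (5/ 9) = -64558989905689/ 6332568000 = -10194.76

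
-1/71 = -0.01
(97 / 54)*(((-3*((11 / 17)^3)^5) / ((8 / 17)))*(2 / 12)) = -405193072433318147 / 145478442147322402656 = -0.00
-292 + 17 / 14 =-4071 / 14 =-290.79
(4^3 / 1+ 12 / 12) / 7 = 65 / 7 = 9.29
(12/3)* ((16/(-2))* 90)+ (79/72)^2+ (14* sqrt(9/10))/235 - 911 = -19646303/5184+ 21* sqrt(10)/1175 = -3789.74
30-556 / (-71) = 2686 / 71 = 37.83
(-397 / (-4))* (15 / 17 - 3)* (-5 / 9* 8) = 15880 / 17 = 934.12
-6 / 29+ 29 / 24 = 697 / 696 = 1.00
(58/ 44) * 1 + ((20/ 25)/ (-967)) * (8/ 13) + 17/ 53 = 120078593/ 73288930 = 1.64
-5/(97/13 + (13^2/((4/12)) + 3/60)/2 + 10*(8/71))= -0.02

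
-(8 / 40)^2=-1 / 25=-0.04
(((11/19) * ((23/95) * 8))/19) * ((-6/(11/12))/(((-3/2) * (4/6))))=13248/34295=0.39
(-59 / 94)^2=3481 / 8836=0.39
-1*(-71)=71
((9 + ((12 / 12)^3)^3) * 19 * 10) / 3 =1900 / 3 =633.33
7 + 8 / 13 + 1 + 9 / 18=237 / 26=9.12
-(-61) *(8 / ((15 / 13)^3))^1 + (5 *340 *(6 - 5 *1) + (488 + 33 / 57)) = 160713209 / 64125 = 2506.25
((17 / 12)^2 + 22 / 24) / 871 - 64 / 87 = -2663503 / 3637296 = -0.73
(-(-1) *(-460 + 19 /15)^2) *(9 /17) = 47348161 /425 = 111407.44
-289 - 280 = -569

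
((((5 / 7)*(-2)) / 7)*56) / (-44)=20 / 77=0.26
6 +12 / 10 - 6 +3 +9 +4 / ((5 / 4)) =82 / 5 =16.40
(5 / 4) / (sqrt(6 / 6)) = 5 / 4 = 1.25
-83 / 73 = -1.14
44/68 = 11/17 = 0.65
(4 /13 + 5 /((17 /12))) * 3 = 2544 /221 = 11.51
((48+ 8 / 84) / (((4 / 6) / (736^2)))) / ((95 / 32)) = 13163620.09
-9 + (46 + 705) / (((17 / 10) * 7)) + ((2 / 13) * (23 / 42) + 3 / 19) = 54.35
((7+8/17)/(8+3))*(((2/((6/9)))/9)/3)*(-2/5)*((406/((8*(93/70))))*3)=-3.46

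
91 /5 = 18.20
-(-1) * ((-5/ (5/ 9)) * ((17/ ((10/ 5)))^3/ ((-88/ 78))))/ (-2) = -1724463/ 704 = -2449.52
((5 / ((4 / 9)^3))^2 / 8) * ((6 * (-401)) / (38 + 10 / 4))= -197322075 / 8192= -24087.17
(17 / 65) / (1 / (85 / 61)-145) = -289 / 159432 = -0.00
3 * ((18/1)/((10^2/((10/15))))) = 9/25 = 0.36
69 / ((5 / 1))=69 / 5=13.80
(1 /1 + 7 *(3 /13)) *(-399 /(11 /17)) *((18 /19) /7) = -218.27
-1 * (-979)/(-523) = -979/523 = -1.87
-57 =-57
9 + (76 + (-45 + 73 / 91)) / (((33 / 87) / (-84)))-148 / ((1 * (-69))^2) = -4788753989 / 680823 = -7033.77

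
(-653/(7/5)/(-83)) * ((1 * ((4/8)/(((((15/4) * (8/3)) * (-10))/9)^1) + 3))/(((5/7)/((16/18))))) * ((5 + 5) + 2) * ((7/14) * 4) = 1029128/2075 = 495.97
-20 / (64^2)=-5 / 1024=-0.00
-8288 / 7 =-1184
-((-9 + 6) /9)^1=0.33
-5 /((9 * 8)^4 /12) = -5 /2239488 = -0.00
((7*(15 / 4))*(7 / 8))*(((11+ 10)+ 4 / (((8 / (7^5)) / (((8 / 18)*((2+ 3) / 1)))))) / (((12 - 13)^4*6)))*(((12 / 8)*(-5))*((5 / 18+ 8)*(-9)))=30711473975 / 768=39988898.40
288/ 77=3.74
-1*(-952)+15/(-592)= 563569/592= 951.97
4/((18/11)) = 22/9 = 2.44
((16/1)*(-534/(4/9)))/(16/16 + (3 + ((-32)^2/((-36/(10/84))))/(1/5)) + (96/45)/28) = 4541670/3037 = 1495.45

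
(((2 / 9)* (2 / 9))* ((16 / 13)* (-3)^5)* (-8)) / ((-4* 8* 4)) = -12 / 13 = -0.92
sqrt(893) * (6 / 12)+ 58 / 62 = 29 / 31+ sqrt(893) / 2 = 15.88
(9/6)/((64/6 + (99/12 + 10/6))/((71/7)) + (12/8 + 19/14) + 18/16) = 17892/71705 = 0.25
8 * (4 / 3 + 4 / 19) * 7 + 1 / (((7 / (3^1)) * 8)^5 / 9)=2714006316787 / 31391711232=86.46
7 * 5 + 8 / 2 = 39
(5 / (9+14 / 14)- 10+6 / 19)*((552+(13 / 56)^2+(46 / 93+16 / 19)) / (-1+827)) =-1070212017571 / 173930701056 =-6.15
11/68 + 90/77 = 6967/5236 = 1.33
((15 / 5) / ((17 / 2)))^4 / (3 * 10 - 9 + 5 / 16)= 20736 / 28480661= 0.00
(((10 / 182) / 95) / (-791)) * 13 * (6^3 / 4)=-54 / 105203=-0.00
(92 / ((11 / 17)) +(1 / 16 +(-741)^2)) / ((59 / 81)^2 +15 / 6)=634207852251 / 3499496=181228.34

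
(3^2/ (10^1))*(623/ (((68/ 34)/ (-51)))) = -285957/ 20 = -14297.85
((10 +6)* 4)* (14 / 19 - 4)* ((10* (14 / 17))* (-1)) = 555520 / 323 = 1719.88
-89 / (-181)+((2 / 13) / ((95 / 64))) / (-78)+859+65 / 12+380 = 14470575473 / 11623820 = 1244.91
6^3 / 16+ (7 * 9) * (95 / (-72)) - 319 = -3109 / 8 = -388.62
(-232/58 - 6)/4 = -5/2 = -2.50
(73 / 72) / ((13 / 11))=803 / 936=0.86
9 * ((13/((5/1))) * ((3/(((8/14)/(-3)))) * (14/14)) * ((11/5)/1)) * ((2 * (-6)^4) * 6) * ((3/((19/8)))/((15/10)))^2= -80702189568/9025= -8942070.87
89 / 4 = 22.25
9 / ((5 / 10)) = 18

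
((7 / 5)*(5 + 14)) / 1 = 26.60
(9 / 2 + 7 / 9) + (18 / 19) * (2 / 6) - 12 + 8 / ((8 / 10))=3.59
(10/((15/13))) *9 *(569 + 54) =48594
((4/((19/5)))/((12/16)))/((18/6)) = 80/171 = 0.47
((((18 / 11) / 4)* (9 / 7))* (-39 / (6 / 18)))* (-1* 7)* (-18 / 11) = -85293 / 121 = -704.90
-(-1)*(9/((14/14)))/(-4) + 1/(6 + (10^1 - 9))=-59/28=-2.11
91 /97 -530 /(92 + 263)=-3821 /6887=-0.55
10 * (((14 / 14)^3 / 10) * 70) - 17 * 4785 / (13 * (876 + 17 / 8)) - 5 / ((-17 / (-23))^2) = 283576097 / 5278585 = 53.72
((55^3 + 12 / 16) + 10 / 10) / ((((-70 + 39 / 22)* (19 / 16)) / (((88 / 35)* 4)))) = -20614744832 / 998165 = -20652.64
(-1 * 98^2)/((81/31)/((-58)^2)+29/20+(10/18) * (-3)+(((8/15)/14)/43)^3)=23045339208470008500/518040079045031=44485.63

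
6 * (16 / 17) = 96 / 17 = 5.65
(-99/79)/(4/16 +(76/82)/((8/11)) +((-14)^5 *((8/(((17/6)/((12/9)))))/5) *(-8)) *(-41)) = 230010/24378876093883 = 0.00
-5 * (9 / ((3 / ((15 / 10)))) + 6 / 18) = -145 / 6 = -24.17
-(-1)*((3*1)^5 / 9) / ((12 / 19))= 171 / 4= 42.75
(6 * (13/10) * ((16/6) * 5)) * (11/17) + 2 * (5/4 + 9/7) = 72.37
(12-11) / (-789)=-1 / 789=-0.00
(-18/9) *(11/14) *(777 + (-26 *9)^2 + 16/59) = -36041093/413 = -87266.57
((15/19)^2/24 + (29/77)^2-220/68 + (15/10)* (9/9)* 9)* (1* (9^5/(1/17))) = 179320259177415/17122952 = 10472508.43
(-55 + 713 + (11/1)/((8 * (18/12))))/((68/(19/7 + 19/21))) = 150233/4284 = 35.07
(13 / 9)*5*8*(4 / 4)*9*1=520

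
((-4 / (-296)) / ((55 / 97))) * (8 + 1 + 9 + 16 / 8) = 194 / 407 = 0.48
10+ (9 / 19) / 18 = 381 / 38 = 10.03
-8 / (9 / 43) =-344 / 9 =-38.22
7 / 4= 1.75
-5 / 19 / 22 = -5 / 418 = -0.01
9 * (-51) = -459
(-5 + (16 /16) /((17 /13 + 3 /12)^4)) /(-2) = 207921989 /86093442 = 2.42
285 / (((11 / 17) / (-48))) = -232560 / 11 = -21141.82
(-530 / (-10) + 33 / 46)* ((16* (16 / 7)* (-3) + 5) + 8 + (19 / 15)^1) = -1768883 / 345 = -5127.20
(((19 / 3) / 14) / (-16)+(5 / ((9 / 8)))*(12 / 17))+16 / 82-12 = -1357673 / 156128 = -8.70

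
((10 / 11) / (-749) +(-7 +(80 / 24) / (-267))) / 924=-46286473 / 6097881636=-0.01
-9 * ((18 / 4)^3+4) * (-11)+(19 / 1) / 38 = 75343 / 8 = 9417.88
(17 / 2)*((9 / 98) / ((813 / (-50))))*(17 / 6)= -7225 / 53116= -0.14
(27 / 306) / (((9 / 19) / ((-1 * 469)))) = -8911 / 102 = -87.36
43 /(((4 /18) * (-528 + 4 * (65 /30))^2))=3483 /4854728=0.00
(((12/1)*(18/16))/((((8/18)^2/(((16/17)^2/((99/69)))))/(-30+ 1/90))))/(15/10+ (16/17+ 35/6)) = -30169422/197285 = -152.92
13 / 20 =0.65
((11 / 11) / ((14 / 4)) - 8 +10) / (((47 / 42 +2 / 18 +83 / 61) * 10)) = 8784 / 99565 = 0.09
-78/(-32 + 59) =-26/9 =-2.89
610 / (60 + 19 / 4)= 2440 / 259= 9.42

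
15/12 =5/4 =1.25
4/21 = 0.19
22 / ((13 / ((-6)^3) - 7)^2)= 1026432 / 2325625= 0.44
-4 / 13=-0.31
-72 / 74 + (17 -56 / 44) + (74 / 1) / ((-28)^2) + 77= 14653907 / 159544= 91.85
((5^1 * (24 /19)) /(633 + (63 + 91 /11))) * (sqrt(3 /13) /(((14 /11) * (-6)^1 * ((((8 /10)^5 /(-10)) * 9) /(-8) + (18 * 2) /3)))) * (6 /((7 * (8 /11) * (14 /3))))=-311953125 * sqrt(39) /164587460944816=-0.00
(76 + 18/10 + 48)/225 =629/1125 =0.56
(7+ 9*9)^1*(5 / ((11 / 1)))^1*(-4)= -160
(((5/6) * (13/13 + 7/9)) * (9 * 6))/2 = 40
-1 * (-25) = 25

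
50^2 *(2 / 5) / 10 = 100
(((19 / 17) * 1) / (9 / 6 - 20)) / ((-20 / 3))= 57 / 6290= 0.01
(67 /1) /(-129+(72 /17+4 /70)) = -39865 /74201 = -0.54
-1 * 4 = -4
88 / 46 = 44 / 23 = 1.91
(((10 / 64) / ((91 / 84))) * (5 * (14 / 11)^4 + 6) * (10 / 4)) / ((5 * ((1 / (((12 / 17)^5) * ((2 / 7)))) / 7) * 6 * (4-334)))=-725568192 / 2972702066191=-0.00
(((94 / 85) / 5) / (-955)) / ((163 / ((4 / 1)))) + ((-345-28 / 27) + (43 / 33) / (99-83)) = -108761880291877 / 314381034000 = -345.96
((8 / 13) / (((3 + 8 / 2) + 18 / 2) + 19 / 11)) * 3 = 88 / 845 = 0.10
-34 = -34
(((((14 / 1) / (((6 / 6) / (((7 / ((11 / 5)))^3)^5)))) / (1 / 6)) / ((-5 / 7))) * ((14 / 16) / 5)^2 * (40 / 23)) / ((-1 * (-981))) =-13914666974332449951171875 / 62834166964350222342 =-221450.65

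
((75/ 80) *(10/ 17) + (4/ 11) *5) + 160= 242905/ 1496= 162.37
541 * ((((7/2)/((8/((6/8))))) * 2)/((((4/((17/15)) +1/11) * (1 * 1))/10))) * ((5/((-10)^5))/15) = -708169/216640000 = -0.00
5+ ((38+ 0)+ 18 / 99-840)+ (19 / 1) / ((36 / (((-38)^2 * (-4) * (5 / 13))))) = -2534485 / 1287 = -1969.30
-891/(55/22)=-1782/5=-356.40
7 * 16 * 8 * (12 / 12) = 896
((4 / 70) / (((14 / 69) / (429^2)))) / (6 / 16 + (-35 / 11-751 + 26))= -372498984 / 5230505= -71.22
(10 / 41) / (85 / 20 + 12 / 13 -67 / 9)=-4680 / 43583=-0.11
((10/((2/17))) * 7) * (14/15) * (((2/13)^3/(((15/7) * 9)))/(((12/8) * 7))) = 26656/2669355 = 0.01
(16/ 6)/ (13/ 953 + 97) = 3812/ 138681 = 0.03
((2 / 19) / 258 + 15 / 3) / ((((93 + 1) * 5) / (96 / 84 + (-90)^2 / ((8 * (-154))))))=-366148 / 6335835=-0.06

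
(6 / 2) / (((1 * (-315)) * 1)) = -1 / 105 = -0.01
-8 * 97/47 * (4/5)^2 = -12416/1175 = -10.57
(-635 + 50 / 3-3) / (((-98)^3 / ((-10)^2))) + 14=4964558 / 352947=14.07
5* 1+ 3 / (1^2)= 8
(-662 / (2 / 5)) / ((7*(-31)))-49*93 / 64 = -882949 / 13888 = -63.58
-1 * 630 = -630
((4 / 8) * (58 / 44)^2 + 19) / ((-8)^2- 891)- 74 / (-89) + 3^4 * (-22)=-126905880601 / 71247704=-1781.19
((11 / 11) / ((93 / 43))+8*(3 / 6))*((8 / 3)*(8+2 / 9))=245680 / 2511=97.84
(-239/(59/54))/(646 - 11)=-12906/37465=-0.34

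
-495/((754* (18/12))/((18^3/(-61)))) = 41.84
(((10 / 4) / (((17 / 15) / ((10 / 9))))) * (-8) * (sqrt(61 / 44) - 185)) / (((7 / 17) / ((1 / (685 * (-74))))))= -500 / 2877 + 50 * sqrt(671) / 1170939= -0.17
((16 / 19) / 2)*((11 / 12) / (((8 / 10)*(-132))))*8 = -5 / 171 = -0.03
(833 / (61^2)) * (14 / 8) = 5831 / 14884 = 0.39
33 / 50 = 0.66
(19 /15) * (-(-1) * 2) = 38 /15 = 2.53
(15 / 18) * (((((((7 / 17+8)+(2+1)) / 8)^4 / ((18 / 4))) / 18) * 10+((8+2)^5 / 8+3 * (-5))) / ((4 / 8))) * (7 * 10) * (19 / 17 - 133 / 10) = -783691515259255225 / 44163232128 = -17745338.77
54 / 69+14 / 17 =628 / 391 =1.61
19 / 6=3.17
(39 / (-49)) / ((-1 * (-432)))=-13 / 7056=-0.00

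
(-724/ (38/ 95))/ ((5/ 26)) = -9412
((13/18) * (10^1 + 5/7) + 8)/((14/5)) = 3305/588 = 5.62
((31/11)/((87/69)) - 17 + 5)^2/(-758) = -9703225/77134838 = -0.13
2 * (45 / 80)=9 / 8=1.12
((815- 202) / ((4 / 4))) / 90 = 613 / 90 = 6.81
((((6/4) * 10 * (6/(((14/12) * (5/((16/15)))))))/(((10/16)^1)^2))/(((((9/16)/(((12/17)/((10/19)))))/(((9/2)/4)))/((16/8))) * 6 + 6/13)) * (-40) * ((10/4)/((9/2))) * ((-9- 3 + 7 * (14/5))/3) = -1230241792/819525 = -1501.16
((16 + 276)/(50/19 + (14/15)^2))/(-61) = -624150/456707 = -1.37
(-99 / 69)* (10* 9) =-2970 / 23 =-129.13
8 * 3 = 24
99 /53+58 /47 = 7727 /2491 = 3.10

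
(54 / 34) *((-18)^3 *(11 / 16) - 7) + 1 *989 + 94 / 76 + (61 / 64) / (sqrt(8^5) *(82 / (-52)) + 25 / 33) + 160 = -95351436102044263 / 18235431856448 - 35406657 *sqrt(2) / 14996243303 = -5228.91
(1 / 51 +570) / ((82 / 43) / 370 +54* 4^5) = 231259805 / 22433865771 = 0.01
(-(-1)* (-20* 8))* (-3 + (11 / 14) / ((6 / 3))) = 2920 / 7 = 417.14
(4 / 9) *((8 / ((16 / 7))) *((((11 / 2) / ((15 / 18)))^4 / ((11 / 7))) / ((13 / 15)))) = 2167.28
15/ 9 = 5/ 3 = 1.67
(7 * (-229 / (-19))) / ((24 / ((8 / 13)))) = 1603 / 741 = 2.16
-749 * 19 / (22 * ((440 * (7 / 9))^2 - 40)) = -0.01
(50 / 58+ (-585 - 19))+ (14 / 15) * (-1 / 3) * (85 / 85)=-787501 / 1305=-603.45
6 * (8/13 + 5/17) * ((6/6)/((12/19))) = 3819/442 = 8.64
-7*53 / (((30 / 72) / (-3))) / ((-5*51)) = -4452 / 425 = -10.48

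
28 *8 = 224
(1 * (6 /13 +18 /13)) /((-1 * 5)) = -24 /65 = -0.37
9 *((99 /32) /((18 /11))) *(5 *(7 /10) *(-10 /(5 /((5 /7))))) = -5445 /64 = -85.08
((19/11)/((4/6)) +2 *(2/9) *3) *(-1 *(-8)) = 1036/33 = 31.39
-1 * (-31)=31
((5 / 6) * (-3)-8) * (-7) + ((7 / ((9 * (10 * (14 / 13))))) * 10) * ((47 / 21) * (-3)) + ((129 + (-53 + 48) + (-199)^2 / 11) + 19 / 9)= 3794.85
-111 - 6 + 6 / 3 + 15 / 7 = -790 / 7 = -112.86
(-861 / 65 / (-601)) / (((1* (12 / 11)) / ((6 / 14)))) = 1353 / 156260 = 0.01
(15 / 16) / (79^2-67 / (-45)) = 675 / 4494592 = 0.00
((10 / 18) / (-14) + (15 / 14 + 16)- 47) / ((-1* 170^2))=472 / 455175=0.00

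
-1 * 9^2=-81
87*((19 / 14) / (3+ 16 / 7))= 1653 / 74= 22.34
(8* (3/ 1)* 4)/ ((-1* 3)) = -32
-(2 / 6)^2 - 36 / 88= -103 / 198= -0.52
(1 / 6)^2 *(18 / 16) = 1 / 32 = 0.03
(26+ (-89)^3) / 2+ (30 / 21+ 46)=-4933937 / 14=-352424.07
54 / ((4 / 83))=2241 / 2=1120.50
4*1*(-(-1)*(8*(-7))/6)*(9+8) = -1904/3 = -634.67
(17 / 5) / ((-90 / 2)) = -17 / 225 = -0.08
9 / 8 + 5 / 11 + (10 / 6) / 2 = 637 / 264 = 2.41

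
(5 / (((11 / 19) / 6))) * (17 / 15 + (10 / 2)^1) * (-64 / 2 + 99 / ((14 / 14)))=234232 / 11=21293.82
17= 17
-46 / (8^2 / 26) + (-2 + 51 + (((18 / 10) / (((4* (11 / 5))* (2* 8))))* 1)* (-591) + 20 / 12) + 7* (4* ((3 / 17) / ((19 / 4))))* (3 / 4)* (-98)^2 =5128140605 / 682176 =7517.33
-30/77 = -0.39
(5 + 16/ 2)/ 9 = 13/ 9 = 1.44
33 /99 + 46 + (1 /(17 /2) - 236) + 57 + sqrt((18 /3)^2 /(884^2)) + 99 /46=-1988318 /15249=-130.39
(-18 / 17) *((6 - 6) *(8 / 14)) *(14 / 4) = 0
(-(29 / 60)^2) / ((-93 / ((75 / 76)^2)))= 21025 / 8594688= 0.00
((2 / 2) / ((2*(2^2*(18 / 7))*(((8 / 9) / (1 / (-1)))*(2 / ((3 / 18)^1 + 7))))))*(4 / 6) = -301 / 2304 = -0.13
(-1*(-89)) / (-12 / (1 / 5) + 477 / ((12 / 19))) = 356 / 2781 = 0.13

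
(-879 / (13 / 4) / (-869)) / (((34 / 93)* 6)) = 27249 / 192049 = 0.14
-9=-9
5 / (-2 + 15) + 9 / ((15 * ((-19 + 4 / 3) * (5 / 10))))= 1091 / 3445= 0.32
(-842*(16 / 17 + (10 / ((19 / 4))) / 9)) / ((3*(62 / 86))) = -457.48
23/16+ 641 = 10279/16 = 642.44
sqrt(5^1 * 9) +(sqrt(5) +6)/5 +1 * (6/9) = 9.02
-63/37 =-1.70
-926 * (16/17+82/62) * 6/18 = -1104718/1581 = -698.75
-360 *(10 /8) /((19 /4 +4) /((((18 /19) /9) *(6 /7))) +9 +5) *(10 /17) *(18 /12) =-324000 /90559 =-3.58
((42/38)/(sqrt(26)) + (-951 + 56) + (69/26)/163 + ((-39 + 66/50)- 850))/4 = -445.61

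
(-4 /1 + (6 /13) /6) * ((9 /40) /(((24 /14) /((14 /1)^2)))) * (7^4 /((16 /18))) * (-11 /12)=4158068607 /16640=249883.93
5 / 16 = 0.31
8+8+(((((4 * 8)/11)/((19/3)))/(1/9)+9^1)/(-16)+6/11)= 52583/3344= 15.72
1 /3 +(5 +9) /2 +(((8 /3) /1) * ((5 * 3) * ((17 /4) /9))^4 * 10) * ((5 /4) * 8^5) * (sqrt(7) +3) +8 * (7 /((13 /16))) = 668168000000 * sqrt(7) /243 +8686184080298 /1053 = 15523911031.04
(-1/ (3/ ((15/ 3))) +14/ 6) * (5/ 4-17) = -21/ 2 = -10.50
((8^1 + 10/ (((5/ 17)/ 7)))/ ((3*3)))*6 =164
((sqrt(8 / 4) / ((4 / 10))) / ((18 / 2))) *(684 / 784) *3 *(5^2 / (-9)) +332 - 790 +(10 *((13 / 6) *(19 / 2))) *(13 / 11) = -14173 / 66 - 2375 *sqrt(2) / 1176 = -217.60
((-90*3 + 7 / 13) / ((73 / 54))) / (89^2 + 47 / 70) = -1471260 / 58470737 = -0.03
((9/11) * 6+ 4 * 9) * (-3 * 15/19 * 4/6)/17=-3.80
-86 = -86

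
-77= -77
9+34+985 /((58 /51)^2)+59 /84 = 14222249 /17661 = 805.29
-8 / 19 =-0.42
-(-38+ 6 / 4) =73 / 2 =36.50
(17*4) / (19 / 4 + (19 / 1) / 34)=4624 / 361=12.81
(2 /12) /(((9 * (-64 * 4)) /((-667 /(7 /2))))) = 667 /48384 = 0.01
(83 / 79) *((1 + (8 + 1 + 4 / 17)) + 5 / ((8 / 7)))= 164921 / 10744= 15.35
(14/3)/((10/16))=112/15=7.47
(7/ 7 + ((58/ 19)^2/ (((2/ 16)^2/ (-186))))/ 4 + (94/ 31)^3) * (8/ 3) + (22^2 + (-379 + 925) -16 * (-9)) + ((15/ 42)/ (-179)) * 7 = -839725761437525/ 11550387774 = -72701.09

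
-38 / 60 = -19 / 30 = -0.63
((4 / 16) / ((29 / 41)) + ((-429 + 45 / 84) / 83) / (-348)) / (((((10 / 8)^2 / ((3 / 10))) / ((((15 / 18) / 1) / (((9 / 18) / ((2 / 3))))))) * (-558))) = -99283 / 705130650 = -0.00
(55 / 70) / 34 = 11 / 476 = 0.02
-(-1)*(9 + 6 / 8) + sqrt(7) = sqrt(7) + 39 / 4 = 12.40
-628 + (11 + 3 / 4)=-2465 / 4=-616.25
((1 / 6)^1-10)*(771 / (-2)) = 15163 / 4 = 3790.75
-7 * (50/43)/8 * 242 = -21175/86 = -246.22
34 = 34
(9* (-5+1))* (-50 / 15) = 120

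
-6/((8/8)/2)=-12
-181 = -181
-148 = -148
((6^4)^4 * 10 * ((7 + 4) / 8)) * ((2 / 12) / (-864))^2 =1443420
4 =4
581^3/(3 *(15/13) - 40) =-2549598233/475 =-5367575.23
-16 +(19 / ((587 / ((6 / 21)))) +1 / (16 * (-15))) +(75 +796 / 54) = 654526619 / 8875440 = 73.75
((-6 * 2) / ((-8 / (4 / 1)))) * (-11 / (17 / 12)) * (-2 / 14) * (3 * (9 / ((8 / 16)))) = 42768 / 119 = 359.39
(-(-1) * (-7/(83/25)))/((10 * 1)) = -35/166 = -0.21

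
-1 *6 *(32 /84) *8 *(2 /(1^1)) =-256 /7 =-36.57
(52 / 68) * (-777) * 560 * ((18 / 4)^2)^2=-2319543135 / 17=-136443713.82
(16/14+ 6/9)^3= 54872/9261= 5.93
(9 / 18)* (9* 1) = 9 / 2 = 4.50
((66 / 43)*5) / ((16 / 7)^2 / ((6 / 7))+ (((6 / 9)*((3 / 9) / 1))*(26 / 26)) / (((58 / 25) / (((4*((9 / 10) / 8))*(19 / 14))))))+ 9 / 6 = 2.75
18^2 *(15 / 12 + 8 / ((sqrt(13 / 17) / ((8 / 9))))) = 405 + 2304 *sqrt(221) / 13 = 3039.72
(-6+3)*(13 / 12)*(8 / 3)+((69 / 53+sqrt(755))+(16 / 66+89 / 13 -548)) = -12466156 / 22737+sqrt(755) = -520.80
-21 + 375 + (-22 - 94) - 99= 139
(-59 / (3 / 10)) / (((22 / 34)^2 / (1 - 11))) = 1705100 / 363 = 4697.25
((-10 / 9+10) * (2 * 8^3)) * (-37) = -3031040 / 9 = -336782.22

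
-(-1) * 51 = 51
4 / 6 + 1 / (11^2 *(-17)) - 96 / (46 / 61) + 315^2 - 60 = 14056811810 / 141933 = 99038.36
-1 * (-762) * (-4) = -3048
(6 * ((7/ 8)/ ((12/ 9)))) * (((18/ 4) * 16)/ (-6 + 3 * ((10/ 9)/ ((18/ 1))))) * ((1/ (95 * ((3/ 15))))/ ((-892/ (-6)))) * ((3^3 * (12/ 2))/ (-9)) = 413343/ 1330418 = 0.31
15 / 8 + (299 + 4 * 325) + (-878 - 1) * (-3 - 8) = 90159 / 8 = 11269.88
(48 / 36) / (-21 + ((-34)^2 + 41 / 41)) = 1 / 852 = 0.00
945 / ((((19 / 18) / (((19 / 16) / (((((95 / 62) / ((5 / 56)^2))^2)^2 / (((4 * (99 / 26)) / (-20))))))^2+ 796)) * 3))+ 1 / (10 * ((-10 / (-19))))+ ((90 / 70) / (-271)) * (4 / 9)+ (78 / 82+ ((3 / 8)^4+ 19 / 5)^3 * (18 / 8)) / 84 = 133202102178304353444345315664463139522808472236951 / 560745064351389938607102500775621350653952000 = 237544.85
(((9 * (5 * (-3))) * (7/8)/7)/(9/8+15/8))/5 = -9/8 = -1.12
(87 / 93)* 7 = 6.55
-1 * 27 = -27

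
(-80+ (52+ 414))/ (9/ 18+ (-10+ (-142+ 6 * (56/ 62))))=-23932/ 9057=-2.64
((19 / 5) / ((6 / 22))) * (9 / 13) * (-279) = -2691.28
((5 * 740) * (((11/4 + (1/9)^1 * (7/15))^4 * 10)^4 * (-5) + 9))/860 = -27901308588725266008784361754031684463274389479870117/8991426615195776907016989573120000000000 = -3103101407909.09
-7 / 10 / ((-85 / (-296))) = -1036 / 425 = -2.44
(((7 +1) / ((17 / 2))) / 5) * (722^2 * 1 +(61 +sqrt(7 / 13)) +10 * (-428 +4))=97337.55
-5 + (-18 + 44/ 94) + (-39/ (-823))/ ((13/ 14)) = -869583/ 38681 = -22.48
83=83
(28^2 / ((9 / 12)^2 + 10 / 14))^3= 677021181018112 / 2924207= 231523001.28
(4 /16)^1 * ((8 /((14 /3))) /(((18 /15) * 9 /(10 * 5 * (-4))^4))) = 4000000000 /63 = 63492063.49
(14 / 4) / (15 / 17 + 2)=17 / 14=1.21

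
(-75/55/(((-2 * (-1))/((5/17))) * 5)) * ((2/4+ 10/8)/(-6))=35/2992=0.01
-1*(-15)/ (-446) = -15/ 446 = -0.03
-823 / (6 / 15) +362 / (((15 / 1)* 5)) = -307901 / 150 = -2052.67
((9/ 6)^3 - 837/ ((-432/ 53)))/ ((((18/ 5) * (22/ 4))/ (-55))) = -42425/ 144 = -294.62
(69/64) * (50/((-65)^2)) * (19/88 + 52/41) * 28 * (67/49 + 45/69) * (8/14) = 1305855/2134132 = 0.61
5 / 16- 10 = -155 / 16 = -9.69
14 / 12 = 7 / 6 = 1.17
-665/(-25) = 133/5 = 26.60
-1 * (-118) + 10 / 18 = 1067 / 9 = 118.56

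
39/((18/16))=104/3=34.67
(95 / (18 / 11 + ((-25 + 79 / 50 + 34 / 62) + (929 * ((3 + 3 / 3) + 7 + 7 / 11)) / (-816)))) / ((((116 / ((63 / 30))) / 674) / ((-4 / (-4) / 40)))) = -11692230165 / 13912905904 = -0.84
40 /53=0.75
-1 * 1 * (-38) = 38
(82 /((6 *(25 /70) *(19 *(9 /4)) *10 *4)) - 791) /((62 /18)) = -10144288 /44175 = -229.64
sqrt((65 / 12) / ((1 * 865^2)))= sqrt(195) / 5190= 0.00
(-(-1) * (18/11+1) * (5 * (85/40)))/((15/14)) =3451/132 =26.14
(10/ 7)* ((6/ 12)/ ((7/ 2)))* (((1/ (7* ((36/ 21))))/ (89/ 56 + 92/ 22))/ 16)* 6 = 11/ 9954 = 0.00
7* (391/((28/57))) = 22287/4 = 5571.75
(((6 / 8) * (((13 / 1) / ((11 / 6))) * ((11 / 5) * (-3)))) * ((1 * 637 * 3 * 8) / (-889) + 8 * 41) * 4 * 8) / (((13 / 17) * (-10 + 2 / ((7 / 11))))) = 42274512 / 635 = 66574.03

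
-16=-16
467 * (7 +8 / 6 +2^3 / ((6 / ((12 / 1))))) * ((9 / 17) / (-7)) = -859.44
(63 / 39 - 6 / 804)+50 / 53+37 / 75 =21082537 / 6924450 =3.04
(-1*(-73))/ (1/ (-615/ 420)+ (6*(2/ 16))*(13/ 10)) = 119720/ 479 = 249.94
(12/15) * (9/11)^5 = 236196/805255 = 0.29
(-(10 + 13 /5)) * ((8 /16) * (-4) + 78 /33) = -252 /55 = -4.58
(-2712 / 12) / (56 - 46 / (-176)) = -4.02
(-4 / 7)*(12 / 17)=-48 / 119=-0.40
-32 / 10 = -16 / 5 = -3.20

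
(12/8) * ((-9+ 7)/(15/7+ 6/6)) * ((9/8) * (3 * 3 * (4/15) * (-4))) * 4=2268/55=41.24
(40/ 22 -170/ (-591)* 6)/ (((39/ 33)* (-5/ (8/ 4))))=-3072/ 2561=-1.20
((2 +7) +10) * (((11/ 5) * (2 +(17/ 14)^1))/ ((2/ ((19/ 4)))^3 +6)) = 12901779/ 583324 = 22.12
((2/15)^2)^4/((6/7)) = 896/7688671875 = 0.00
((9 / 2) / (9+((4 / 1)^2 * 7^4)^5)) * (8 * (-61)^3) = -8171316 / 83668255425284801560585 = -0.00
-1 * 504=-504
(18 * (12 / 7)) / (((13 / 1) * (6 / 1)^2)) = 6 / 91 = 0.07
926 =926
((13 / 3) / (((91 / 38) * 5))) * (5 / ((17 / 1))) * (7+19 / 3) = 1520 / 1071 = 1.42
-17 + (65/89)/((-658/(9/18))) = -1991173/117124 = -17.00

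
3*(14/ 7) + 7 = 13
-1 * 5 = -5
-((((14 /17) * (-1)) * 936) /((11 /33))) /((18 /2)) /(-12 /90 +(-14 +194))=1.43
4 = 4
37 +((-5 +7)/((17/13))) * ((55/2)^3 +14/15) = 32482321/1020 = 31845.41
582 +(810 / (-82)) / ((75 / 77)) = 117231 / 205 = 571.86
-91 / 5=-18.20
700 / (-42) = -50 / 3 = -16.67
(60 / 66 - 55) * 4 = -2380 / 11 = -216.36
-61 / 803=-0.08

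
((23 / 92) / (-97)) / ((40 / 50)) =-5 / 1552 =-0.00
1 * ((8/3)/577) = 8/1731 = 0.00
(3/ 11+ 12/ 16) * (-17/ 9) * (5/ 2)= -4.83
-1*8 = -8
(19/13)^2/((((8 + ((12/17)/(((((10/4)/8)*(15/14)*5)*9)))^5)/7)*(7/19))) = 17549632317382415771484375/3459265718399748385539944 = 5.07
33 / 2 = 16.50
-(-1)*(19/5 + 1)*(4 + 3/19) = 1896/95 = 19.96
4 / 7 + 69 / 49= 97 / 49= 1.98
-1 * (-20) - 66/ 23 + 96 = 2602/ 23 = 113.13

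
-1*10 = -10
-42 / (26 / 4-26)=28 / 13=2.15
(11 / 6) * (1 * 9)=33 / 2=16.50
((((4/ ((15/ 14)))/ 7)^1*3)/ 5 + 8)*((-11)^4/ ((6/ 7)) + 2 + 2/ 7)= 14924104/ 105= 142134.32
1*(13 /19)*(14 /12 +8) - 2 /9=6.05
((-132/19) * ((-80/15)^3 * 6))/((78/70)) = 12615680/2223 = 5675.07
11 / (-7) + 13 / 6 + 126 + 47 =7291 / 42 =173.60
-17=-17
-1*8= -8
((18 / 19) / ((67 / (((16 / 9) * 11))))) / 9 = 352 / 11457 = 0.03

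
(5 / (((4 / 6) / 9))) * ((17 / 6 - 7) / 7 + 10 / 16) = 225 / 112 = 2.01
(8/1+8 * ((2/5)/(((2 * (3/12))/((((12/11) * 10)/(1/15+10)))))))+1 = 26469/1661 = 15.94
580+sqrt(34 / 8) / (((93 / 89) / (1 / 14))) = 89 * sqrt(17) / 2604+580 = 580.14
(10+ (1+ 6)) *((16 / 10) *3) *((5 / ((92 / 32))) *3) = 9792 / 23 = 425.74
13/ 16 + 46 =749/ 16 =46.81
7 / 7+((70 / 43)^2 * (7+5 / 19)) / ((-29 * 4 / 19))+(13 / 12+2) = 598829 / 643452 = 0.93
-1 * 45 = -45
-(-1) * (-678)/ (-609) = 226/ 203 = 1.11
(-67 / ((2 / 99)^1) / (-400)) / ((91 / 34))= 112761 / 36400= 3.10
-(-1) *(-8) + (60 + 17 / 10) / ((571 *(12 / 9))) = -180869 / 22840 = -7.92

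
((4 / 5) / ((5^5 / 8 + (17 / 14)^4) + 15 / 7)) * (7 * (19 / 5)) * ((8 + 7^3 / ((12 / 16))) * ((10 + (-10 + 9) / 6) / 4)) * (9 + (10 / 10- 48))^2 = 303835427185024 / 3413720475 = 89004.19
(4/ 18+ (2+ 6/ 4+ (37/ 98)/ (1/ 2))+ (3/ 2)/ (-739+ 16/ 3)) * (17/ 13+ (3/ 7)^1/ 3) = 191131160/ 29442777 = 6.49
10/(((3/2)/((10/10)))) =20/3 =6.67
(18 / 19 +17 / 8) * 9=4203 / 152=27.65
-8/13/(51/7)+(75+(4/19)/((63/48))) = 2206707/29393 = 75.08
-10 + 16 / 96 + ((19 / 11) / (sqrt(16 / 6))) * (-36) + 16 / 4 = -171 * sqrt(6) / 11 - 35 / 6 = -43.91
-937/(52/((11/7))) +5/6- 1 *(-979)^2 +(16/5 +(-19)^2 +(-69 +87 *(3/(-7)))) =-5231829703/5460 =-958210.57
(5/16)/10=1/32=0.03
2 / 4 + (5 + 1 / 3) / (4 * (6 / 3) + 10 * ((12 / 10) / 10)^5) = 54688229 / 46876458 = 1.17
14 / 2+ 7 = 14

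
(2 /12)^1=1 /6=0.17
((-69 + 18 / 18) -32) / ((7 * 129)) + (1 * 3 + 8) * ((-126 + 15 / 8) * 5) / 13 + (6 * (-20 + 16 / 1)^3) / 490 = -526.04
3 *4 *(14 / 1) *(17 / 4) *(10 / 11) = 649.09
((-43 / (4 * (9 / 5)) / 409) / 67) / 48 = -215 / 47352384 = -0.00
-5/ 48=-0.10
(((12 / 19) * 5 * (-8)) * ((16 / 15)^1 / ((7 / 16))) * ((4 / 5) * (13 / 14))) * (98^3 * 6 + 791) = -171852382208 / 665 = -258424634.90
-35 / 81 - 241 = -19556 / 81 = -241.43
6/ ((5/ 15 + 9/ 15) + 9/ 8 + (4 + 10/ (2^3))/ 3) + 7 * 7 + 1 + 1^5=24027/ 457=52.58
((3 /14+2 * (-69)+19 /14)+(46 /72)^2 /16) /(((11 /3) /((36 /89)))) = -15.05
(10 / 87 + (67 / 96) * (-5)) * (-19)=178505 / 2784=64.12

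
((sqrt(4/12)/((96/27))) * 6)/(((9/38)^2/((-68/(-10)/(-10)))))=-6137 * sqrt(3)/900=-11.81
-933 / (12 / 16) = -1244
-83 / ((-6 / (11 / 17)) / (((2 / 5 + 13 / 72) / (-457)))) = -190817 / 16781040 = -0.01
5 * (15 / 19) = 75 / 19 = 3.95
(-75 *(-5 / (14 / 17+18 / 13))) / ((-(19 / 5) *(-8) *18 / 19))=138125 / 23424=5.90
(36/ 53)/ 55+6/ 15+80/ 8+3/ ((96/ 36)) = 11.54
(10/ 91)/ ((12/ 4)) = 10/ 273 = 0.04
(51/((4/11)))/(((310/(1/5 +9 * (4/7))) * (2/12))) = 314721/21700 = 14.50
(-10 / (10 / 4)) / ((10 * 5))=-2 / 25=-0.08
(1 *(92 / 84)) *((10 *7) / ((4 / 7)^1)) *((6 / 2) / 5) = 161 / 2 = 80.50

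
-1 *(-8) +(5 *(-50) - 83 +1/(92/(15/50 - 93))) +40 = -263127/920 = -286.01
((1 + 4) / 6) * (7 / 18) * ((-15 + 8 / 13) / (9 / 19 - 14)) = 124355 / 360828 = 0.34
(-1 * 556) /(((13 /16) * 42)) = -4448 /273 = -16.29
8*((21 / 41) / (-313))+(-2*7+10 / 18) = -1554305 / 115497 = -13.46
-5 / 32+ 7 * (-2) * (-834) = 373627 / 32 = 11675.84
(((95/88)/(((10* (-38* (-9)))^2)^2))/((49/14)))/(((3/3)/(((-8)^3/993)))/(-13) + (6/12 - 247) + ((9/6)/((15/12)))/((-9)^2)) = -13/1420374172344053850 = -0.00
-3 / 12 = -1 / 4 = -0.25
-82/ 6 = -41/ 3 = -13.67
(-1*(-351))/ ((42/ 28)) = 234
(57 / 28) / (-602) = -57 / 16856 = -0.00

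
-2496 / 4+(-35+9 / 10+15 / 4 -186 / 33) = -145197 / 220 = -659.99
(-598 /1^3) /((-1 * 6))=99.67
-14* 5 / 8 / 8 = -35 / 32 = -1.09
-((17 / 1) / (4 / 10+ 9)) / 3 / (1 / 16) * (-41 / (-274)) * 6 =-55760 / 6439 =-8.66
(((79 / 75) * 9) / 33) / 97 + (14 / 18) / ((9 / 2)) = 379849 / 2160675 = 0.18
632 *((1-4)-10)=-8216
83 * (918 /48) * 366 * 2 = 2323917 /2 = 1161958.50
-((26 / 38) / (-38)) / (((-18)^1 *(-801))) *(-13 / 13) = -13 / 10409796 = -0.00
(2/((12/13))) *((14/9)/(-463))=-91/12501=-0.01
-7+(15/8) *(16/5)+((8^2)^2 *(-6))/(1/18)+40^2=-440769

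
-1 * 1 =-1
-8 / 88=-1 / 11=-0.09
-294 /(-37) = 294 /37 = 7.95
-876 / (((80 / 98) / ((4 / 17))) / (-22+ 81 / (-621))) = 10924158 / 1955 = 5587.80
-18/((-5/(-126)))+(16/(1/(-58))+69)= -1312.60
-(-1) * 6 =6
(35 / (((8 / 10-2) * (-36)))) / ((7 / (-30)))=-125 / 36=-3.47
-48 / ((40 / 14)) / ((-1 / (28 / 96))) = 49 / 10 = 4.90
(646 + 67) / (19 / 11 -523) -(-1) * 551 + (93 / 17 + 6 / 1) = 54695177 / 97478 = 561.10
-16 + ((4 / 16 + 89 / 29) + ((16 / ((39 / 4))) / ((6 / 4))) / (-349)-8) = -97973215 / 4736628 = -20.68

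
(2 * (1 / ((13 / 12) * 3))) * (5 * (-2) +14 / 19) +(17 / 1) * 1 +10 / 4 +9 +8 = 15215 / 494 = 30.80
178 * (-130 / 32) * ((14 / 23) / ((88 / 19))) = -769405 / 8096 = -95.04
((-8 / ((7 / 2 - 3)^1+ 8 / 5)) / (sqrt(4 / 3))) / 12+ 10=10 - 10 * sqrt(3) / 63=9.73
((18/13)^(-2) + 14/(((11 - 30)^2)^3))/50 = 318030337/30485730888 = 0.01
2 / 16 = 1 / 8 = 0.12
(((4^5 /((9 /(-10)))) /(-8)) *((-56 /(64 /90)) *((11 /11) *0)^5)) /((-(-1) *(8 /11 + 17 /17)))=0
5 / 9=0.56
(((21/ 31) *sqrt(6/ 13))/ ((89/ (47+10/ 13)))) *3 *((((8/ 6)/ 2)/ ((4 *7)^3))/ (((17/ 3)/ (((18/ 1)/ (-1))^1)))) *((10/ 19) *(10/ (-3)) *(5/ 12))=698625 *sqrt(78)/ 118074737872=0.00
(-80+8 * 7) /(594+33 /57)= -456 /11297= -0.04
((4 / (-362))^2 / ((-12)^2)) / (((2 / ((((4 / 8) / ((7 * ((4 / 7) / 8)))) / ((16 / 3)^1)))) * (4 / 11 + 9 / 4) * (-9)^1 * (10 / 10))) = -11 / 3255132960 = -0.00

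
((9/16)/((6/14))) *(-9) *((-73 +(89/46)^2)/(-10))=-81.81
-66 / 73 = -0.90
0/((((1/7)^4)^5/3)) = 0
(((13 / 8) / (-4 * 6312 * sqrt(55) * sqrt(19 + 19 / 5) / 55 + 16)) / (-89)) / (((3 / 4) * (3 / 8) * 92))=0.00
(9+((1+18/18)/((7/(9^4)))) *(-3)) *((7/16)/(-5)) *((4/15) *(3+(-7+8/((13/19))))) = 13101/13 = 1007.77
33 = 33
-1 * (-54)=54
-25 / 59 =-0.42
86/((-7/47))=-4042/7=-577.43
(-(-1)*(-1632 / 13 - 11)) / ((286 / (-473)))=76325 / 338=225.81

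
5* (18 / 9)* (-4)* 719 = -28760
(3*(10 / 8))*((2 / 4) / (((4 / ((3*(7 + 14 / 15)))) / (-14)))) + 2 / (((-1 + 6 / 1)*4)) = -12487 / 80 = -156.09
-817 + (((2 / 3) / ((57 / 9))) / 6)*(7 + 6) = -816.77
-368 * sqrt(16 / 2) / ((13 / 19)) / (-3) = 13984 * sqrt(2) / 39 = 507.09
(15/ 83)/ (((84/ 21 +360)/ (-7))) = -15/ 4316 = -0.00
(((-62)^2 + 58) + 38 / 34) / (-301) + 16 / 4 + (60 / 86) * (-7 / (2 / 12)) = -27975 / 731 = -38.27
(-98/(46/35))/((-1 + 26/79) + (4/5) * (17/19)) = -12871075/7751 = -1660.57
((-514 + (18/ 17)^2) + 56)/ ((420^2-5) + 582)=-132038/ 51146353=-0.00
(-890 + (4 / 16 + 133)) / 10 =-3027 / 40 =-75.68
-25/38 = -0.66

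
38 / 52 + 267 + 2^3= 7169 / 26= 275.73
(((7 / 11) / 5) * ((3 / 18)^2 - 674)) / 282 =-169841 / 558360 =-0.30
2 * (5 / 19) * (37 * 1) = 370 / 19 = 19.47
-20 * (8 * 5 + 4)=-880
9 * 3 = 27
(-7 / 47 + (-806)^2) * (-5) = -152664425 / 47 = -3248179.26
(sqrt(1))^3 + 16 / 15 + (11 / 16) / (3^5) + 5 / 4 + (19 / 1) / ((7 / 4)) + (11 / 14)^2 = 14092159 / 952560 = 14.79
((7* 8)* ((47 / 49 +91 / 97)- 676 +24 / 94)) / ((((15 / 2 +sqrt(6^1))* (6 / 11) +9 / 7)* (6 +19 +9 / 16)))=-219.91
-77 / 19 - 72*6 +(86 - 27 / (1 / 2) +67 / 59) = -451670 / 1121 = -402.92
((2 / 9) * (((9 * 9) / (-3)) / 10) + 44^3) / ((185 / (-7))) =-2981419 / 925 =-3223.16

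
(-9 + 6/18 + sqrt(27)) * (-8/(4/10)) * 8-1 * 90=3890/3-480 * sqrt(3)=465.28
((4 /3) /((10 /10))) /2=2 /3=0.67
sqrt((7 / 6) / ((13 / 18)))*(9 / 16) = 9*sqrt(273) / 208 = 0.71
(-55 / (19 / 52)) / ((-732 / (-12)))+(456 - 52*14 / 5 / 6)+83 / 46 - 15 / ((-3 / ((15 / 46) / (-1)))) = 171713572 / 399855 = 429.44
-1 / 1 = -1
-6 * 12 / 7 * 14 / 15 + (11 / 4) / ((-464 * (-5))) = -89077 / 9280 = -9.60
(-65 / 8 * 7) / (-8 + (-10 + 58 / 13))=5915 / 1408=4.20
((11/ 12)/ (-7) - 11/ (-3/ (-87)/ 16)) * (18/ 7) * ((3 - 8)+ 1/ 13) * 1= 41159712/ 637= 64614.93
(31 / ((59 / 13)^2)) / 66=5239 / 229746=0.02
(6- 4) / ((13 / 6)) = 12 / 13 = 0.92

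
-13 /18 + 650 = 11687 /18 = 649.28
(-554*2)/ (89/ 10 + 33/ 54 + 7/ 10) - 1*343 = -414937/ 919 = -451.51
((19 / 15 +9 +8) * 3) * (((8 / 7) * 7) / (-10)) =-1096 / 25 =-43.84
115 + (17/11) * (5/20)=5077/44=115.39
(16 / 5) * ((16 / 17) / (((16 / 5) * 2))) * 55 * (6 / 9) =880 / 51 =17.25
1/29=0.03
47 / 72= 0.65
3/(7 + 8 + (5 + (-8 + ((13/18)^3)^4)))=3470494144278528/13905274662236593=0.25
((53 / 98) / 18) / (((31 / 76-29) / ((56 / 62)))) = -76 / 80073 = -0.00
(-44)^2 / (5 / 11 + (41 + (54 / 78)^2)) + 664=55361144 / 77955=710.17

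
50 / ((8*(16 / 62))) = 775 / 32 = 24.22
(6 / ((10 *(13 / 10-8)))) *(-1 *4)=24 / 67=0.36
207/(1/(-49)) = -10143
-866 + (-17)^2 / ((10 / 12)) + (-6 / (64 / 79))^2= -2377459 / 5120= -464.35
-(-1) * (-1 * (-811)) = 811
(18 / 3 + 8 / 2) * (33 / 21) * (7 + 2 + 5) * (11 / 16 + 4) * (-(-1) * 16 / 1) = 16500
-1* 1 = -1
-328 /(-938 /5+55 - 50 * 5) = 1640 /1913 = 0.86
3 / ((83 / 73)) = 2.64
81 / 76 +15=16.07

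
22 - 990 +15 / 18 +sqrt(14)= -5803 / 6 +sqrt(14)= -963.43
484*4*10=19360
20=20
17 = 17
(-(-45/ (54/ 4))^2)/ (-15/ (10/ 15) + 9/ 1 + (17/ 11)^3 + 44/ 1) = -266200/ 819153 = -0.32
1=1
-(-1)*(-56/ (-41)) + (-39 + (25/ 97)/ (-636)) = -95191781/ 2529372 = -37.63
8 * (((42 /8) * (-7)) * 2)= -588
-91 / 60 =-1.52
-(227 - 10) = -217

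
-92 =-92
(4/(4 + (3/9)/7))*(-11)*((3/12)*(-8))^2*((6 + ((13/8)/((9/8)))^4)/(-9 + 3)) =75.03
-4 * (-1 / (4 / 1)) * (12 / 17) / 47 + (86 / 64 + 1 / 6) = 117007 / 76704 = 1.53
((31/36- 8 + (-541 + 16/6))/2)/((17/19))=-373103/1224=-304.82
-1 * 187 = -187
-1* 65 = -65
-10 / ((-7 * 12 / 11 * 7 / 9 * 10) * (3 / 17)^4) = 173.61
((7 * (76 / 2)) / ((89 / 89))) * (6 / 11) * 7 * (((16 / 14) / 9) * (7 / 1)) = 29792 / 33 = 902.79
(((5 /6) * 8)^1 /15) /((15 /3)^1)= 4 /45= 0.09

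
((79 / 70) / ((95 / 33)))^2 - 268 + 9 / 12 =-2952916669 / 11055625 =-267.10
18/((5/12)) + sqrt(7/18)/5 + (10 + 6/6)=54.32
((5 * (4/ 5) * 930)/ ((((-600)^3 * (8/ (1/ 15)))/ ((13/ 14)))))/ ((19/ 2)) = -403/ 28728000000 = -0.00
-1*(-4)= 4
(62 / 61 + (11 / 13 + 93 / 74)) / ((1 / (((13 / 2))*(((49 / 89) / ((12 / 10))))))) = 9.30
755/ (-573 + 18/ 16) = -1208/ 915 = -1.32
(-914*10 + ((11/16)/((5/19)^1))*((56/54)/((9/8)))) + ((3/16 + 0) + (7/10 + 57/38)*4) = -177460067/19440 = -9128.60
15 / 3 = 5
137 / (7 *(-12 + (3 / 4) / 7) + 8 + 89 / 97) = -53156 / 28841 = -1.84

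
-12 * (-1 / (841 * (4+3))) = 12 / 5887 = 0.00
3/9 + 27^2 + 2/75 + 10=18484/25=739.36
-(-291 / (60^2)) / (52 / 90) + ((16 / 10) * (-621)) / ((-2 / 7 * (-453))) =-473439 / 62816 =-7.54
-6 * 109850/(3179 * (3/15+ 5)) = -126750/3179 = -39.87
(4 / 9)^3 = 64 / 729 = 0.09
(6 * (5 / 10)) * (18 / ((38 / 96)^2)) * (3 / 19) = 373248 / 6859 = 54.42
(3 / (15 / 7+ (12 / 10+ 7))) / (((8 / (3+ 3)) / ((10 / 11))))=1575 / 7964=0.20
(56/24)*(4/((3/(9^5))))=183708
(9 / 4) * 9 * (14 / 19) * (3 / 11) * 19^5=221676021 / 22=10076182.77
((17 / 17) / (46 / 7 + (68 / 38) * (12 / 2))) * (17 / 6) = 2261 / 13812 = 0.16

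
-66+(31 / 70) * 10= -431 / 7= -61.57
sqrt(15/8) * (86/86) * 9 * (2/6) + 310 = 3 * sqrt(30)/4 + 310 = 314.11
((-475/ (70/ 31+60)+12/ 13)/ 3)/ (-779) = 33653/ 11727066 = 0.00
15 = 15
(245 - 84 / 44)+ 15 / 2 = 5513 / 22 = 250.59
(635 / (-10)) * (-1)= 127 / 2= 63.50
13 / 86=0.15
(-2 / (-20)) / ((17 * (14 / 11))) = 11 / 2380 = 0.00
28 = 28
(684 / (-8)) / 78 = -57 / 52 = -1.10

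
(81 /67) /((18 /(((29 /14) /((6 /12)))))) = 261 /938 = 0.28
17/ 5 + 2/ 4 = 39/ 10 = 3.90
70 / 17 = 4.12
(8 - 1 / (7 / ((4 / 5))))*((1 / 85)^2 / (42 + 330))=23 / 7839125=0.00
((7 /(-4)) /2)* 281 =-1967 /8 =-245.88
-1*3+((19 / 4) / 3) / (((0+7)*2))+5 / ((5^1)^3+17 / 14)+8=169957 / 32984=5.15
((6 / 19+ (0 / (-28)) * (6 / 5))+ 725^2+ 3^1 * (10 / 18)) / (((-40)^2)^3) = 14980369 / 116736000000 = 0.00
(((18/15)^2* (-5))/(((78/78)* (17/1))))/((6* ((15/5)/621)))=-14.61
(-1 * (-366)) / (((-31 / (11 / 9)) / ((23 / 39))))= -30866 / 3627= -8.51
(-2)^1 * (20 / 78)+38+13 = 1969 / 39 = 50.49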